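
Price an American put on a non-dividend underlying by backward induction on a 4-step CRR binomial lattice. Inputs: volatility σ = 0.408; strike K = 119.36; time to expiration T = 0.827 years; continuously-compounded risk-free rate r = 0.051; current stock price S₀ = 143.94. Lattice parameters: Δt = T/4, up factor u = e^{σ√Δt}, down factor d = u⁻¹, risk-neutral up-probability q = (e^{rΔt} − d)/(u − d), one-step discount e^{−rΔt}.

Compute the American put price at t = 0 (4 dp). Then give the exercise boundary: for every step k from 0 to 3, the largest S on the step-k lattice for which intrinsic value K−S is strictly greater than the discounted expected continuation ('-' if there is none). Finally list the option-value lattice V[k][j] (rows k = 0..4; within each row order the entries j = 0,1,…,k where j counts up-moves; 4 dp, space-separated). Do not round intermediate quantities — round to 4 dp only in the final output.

price = 8.8173
boundary = - - - 82.5040
tree:
8.8173
14.6974 2.6960
23.7842 5.2613 0.0000
36.8560 10.2679 0.0000 0.0000
50.8260 20.0384 0.0000 0.0000 0.0000

Δt=0.20675  u=1.20384  d=0.83067  q=0.48216  discount=0.98951
step 4 (expiry): payoffs max(K−S,0) = 50.8260 20.0384 0.0000 0.0000 0.0000
step 3: (k=3,j=0): S=82.5040, (K−S)⁺=36.8560, hold=35.6041 ⇒ V=36.8560 exercise | (k=3,j=1): S=119.5674, (K−S)⁺=0.0000, hold=10.2679 ⇒ V=10.2679 continue | (k=3,j=2): S=173.2808, (K−S)⁺=0.0000, hold=0.0000 ⇒ V=0.0000 continue | (k=3,j=3): S=251.1239, (K−S)⁺=0.0000, hold=0.0000 ⇒ V=0.0000 continue  boundary S*=82.5040
step 2: (k=2,j=0): S=99.3216, (K−S)⁺=20.0384, hold=23.7842 ⇒ V=23.7842 continue | (k=2,j=1): S=143.9400, (K−S)⁺=0.0000, hold=5.2613 ⇒ V=5.2613 continue | (k=2,j=2): S=208.6024, (K−S)⁺=0.0000, hold=0.0000 ⇒ V=0.0000 continue  boundary S*=-
step 1: (k=1,j=0): S=119.5674, (K−S)⁺=0.0000, hold=14.6974 ⇒ V=14.6974 continue | (k=1,j=1): S=173.2808, (K−S)⁺=0.0000, hold=2.6960 ⇒ V=2.6960 continue  boundary S*=-
step 0: (k=0,j=0): S=143.9400, (K−S)⁺=0.0000, hold=8.8173 ⇒ V=8.8173 continue  boundary S*=-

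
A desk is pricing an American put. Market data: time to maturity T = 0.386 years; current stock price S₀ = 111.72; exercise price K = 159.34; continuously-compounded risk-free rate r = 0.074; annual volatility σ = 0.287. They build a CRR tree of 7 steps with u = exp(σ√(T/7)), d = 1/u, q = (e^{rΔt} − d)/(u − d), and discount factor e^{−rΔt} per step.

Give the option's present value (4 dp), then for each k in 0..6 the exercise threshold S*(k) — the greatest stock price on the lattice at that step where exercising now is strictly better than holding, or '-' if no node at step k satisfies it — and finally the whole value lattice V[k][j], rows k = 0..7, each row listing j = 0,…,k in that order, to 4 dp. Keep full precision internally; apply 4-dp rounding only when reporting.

price = 47.6200
boundary = 111.7200 119.5089 127.8408 119.5089 127.8408 136.7535 146.2877
tree:
47.6200
54.9012 39.8311
61.7079 47.6200 31.4992
68.0710 54.9012 39.8311 22.6984
74.0194 61.7079 47.6200 31.4992 14.5400
79.5800 68.0710 54.9012 39.8311 22.5865 7.0315
84.7783 74.0194 61.7079 47.6200 31.4992 13.0523 1.3827
89.6378 79.5800 68.0710 54.9012 39.8311 22.5865 2.8535 0.0000

Δt=0.05514  u=1.06972  d=0.93483  q=0.51347  discount=0.99593
step 7 (expiry): payoffs max(K−S,0) = 89.6378 79.5800 68.0710 54.9012 39.8311 22.5865 2.8535 0.0000
step 6: (k=6,j=0): S=74.5617, (K−S)⁺=84.7783, hold=84.1294 ⇒ V=84.7783 exercise | (k=6,j=1): S=85.3206, (K−S)⁺=74.0194, hold=73.3705 ⇒ V=74.0194 exercise | (k=6,j=2): S=97.6321, (K−S)⁺=61.7079, hold=61.0590 ⇒ V=61.7079 exercise | (k=6,j=3): S=111.7200, (K−S)⁺=47.6200, hold=46.9711 ⇒ V=47.6200 exercise | (k=6,j=4): S=127.8408, (K−S)⁺=31.4992, hold=30.8504 ⇒ V=31.4992 exercise | (k=6,j=5): S=146.2877, (K−S)⁺=13.0523, hold=12.4035 ⇒ V=13.0523 exercise | (k=6,j=6): S=167.3964, (K−S)⁺=0.0000, hold=1.3827 ⇒ V=1.3827 continue  boundary S*=146.2877
step 5: (k=5,j=0): S=79.7600, (K−S)⁺=79.5800, hold=78.9312 ⇒ V=79.5800 exercise | (k=5,j=1): S=91.2690, (K−S)⁺=68.0710, hold=67.4221 ⇒ V=68.0710 exercise | (k=5,j=2): S=104.4388, (K−S)⁺=54.9012, hold=54.2524 ⇒ V=54.9012 exercise | (k=5,j=3): S=119.5089, (K−S)⁺=39.8311, hold=39.1823 ⇒ V=39.8311 exercise | (k=5,j=4): S=136.7535, (K−S)⁺=22.5865, hold=21.9376 ⇒ V=22.5865 exercise | (k=5,j=5): S=156.4865, (K−S)⁺=2.8535, hold=7.0315 ⇒ V=7.0315 continue  boundary S*=136.7535
step 4: (k=4,j=0): S=85.3206, (K−S)⁺=74.0194, hold=73.3705 ⇒ V=74.0194 exercise | (k=4,j=1): S=97.6321, (K−S)⁺=61.7079, hold=61.0590 ⇒ V=61.7079 exercise | (k=4,j=2): S=111.7200, (K−S)⁺=47.6200, hold=46.9711 ⇒ V=47.6200 exercise | (k=4,j=3): S=127.8408, (K−S)⁺=31.4992, hold=30.8504 ⇒ V=31.4992 exercise | (k=4,j=4): S=146.2877, (K−S)⁺=13.0523, hold=14.5400 ⇒ V=14.5400 continue  boundary S*=127.8408
step 3: (k=3,j=0): S=91.2690, (K−S)⁺=68.0710, hold=67.4221 ⇒ V=68.0710 exercise | (k=3,j=1): S=104.4388, (K−S)⁺=54.9012, hold=54.2524 ⇒ V=54.9012 exercise | (k=3,j=2): S=119.5089, (K−S)⁺=39.8311, hold=39.1823 ⇒ V=39.8311 exercise | (k=3,j=3): S=136.7535, (K−S)⁺=22.5865, hold=22.6984 ⇒ V=22.6984 continue  boundary S*=119.5089
step 2: (k=2,j=0): S=97.6321, (K−S)⁺=61.7079, hold=61.0590 ⇒ V=61.7079 exercise | (k=2,j=1): S=111.7200, (K−S)⁺=47.6200, hold=46.9711 ⇒ V=47.6200 exercise | (k=2,j=2): S=127.8408, (K−S)⁺=31.4992, hold=30.9076 ⇒ V=31.4992 exercise  boundary S*=127.8408
step 1: (k=1,j=0): S=104.4388, (K−S)⁺=54.9012, hold=54.2524 ⇒ V=54.9012 exercise | (k=1,j=1): S=119.5089, (K−S)⁺=39.8311, hold=39.1823 ⇒ V=39.8311 exercise  boundary S*=119.5089
step 0: (k=0,j=0): S=111.7200, (K−S)⁺=47.6200, hold=46.9711 ⇒ V=47.6200 exercise  boundary S*=111.7200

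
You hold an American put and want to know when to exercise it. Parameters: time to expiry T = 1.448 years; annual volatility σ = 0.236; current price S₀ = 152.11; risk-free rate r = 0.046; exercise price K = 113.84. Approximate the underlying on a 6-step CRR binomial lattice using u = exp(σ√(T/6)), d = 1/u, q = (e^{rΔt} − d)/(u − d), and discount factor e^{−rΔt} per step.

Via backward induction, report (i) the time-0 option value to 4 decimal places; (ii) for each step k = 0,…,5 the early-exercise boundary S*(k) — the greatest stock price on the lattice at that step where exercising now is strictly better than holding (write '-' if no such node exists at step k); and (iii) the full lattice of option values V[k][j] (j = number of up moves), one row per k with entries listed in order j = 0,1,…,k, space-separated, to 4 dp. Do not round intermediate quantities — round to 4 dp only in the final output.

Δt=0.24133  u=1.12292  d=0.89053  q=0.51908  discount=0.98896
step 6 (expiry): payoffs max(K−S,0) = 37.9728 18.1745 0.0000 0.0000 0.0000 0.0000 0.0000
step 5: (k=5,j=0): S=85.1931, (K−S)⁺=28.6469, hold=27.3901 ⇒ V=28.6469 exercise | (k=5,j=1): S=107.4251, (K−S)⁺=6.4149, hold=8.6439 ⇒ V=8.6439 continue | (k=5,j=2): S=135.4588, (K−S)⁺=0.0000, hold=0.0000 ⇒ V=0.0000 continue | (k=5,j=3): S=170.8081, (K−S)⁺=0.0000, hold=0.0000 ⇒ V=0.0000 continue | (k=5,j=4): S=215.3821, (K−S)⁺=0.0000, hold=0.0000 ⇒ V=0.0000 continue | (k=5,j=5): S=271.5882, (K−S)⁺=0.0000, hold=0.0000 ⇒ V=0.0000 continue  boundary S*=85.1931
step 4: (k=4,j=0): S=95.6655, (K−S)⁺=18.1745, hold=18.0620 ⇒ V=18.1745 exercise | (k=4,j=1): S=120.6303, (K−S)⁺=0.0000, hold=4.1111 ⇒ V=4.1111 continue | (k=4,j=2): S=152.1100, (K−S)⁺=0.0000, hold=0.0000 ⇒ V=0.0000 continue | (k=4,j=3): S=191.8046, (K−S)⁺=0.0000, hold=0.0000 ⇒ V=0.0000 continue | (k=4,j=4): S=241.8579, (K−S)⁺=0.0000, hold=0.0000 ⇒ V=0.0000 continue  boundary S*=95.6655
step 3: (k=3,j=0): S=107.4251, (K−S)⁺=6.4149, hold=10.7544 ⇒ V=10.7544 continue | (k=3,j=1): S=135.4588, (K−S)⁺=0.0000, hold=1.9553 ⇒ V=1.9553 continue | (k=3,j=2): S=170.8081, (K−S)⁺=0.0000, hold=0.0000 ⇒ V=0.0000 continue | (k=3,j=3): S=215.3821, (K−S)⁺=0.0000, hold=0.0000 ⇒ V=0.0000 continue  boundary S*=-
step 2: (k=2,j=0): S=120.6303, (K−S)⁺=0.0000, hold=6.1186 ⇒ V=6.1186 continue | (k=2,j=1): S=152.1100, (K−S)⁺=0.0000, hold=0.9299 ⇒ V=0.9299 continue | (k=2,j=2): S=191.8046, (K−S)⁺=0.0000, hold=0.0000 ⇒ V=0.0000 continue  boundary S*=-
step 1: (k=1,j=0): S=135.4588, (K−S)⁺=0.0000, hold=3.3874 ⇒ V=3.3874 continue | (k=1,j=1): S=170.8081, (K−S)⁺=0.0000, hold=0.4423 ⇒ V=0.4423 continue  boundary S*=-
step 0: (k=0,j=0): S=152.1100, (K−S)⁺=0.0000, hold=1.8381 ⇒ V=1.8381 continue  boundary S*=-

price = 1.8381
boundary = - - - - 95.6655 85.1931
tree:
1.8381
3.3874 0.4423
6.1186 0.9299 0.0000
10.7544 1.9553 0.0000 0.0000
18.1745 4.1111 0.0000 0.0000 0.0000
28.6469 8.6439 0.0000 0.0000 0.0000 0.0000
37.9728 18.1745 0.0000 0.0000 0.0000 0.0000 0.0000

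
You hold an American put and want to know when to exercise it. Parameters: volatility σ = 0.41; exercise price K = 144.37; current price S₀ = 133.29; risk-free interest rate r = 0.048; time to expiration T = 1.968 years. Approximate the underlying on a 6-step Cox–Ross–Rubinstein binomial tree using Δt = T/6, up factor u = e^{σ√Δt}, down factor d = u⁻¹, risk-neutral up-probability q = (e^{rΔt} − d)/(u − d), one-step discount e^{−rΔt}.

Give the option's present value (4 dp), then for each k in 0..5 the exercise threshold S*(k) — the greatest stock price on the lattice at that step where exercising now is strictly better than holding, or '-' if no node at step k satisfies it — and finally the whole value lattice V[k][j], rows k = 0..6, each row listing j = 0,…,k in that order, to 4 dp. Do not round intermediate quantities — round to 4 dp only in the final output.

price = 31.4617
boundary = - - 83.3378 65.8968 83.3378 105.3950
tree:
31.4617
44.6192 17.9728
61.0322 27.9724 7.5231
78.4732 42.2088 13.1748 1.5289
92.2641 61.0322 22.8179 2.9587 0.0000
103.1689 78.4732 38.9750 5.7256 0.0000 0.0000
111.7915 92.2641 61.0322 11.0800 0.0000 0.0000 0.0000

Δt=0.32800, u=1.26467, d=0.79072, q=0.47505, disc=e^(-rΔt)=0.98438
k=6 terminal: V=max(K-S,0) → 111.7915 92.2641 61.0322 11.0800 0.0000 0.0000 0.0000
k=5: j=0 S=41.2011 intr=103.1689 cont=100.9137 V=103.1689[EX]; j=1 S=65.8968 intr=78.4732 cont=76.2180 V=78.4732[EX]; j=2 S=105.3950 intr=38.9750 cont=36.7199 V=38.9750[EX]; j=3 S=168.5680 intr=0.0000 cont=5.7256 V=5.7256[hold]; j=4 S=269.6066 intr=0.0000 cont=0.0000 V=0.0000[hold]; j=5 S=431.2071 intr=0.0000 cont=0.0000 V=0.0000[hold]  S*(5)=105.3950
k=4: j=0 S=52.1059 intr=92.2641 cont=90.0089 V=92.2641[EX]; j=1 S=83.3378 intr=61.0322 cont=58.7770 V=61.0322[EX]; j=2 S=133.2900 intr=11.0800 cont=22.8179 V=22.8179[hold]; j=3 S=213.1832 intr=0.0000 cont=2.9587 V=2.9587[hold]; j=4 S=340.9638 intr=0.0000 cont=0.0000 V=0.0000[hold]  S*(4)=83.3378
k=3: j=0 S=65.8968 intr=78.4732 cont=76.2180 V=78.4732[EX]; j=1 S=105.3950 intr=38.9750 cont=42.2088 V=42.2088[hold]; j=2 S=168.5680 intr=0.0000 cont=13.1748 V=13.1748[hold]; j=3 S=269.6066 intr=0.0000 cont=1.5289 V=1.5289[hold]  S*(3)=65.8968
k=2: j=0 S=83.3378 intr=61.0322 cont=60.2892 V=61.0322[EX]; j=1 S=133.2900 intr=11.0800 cont=27.9724 V=27.9724[hold]; j=2 S=213.1832 intr=0.0000 cont=7.5231 V=7.5231[hold]  S*(2)=83.3378
k=1: j=0 S=105.3950 intr=38.9750 cont=44.6192 V=44.6192[hold]; j=1 S=168.5680 intr=0.0000 cont=17.9728 V=17.9728[hold]  S*(1)=-
k=0: j=0 S=133.2900 intr=11.0800 cont=31.4617 V=31.4617[hold]  S*(0)=-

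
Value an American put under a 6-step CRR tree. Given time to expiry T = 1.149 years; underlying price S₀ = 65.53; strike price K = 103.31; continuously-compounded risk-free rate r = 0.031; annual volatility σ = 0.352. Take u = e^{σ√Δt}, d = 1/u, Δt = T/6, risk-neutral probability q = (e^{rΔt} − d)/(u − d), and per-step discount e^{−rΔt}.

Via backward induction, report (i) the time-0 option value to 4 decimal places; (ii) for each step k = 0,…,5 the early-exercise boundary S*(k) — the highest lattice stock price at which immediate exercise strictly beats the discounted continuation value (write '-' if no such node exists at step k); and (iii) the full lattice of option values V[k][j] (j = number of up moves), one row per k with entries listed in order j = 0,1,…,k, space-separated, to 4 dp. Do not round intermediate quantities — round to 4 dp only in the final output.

price = 38.0982
boundary = - 56.1749 65.5300 56.1749 65.5300 76.4430
tree:
38.0982
47.1351 28.8121
55.1546 37.7800 19.4855
62.0293 47.1351 27.7931 10.7562
67.9226 55.1546 37.7800 17.3536 3.7655
72.9745 62.0293 47.1351 26.8670 7.2960 0.0000
77.3052 67.9226 55.1546 37.7800 14.1365 0.0000 0.0000

Δt=0.19150, u=1.16653, d=0.85724, q=0.48082, disc=e^(-rΔt)=0.99408
k=6 terminal: V=max(K-S,0) → 77.3052 67.9226 55.1546 37.7800 14.1365 0.0000 0.0000
k=5: j=0 S=30.3355 intr=72.9745 cont=72.3630 V=72.9745[EX]; j=1 S=41.2807 intr=62.0293 cont=61.4178 V=62.0293[EX]; j=2 S=56.1749 intr=47.1351 cont=46.5236 V=47.1351[EX]; j=3 S=76.4430 intr=26.8670 cont=26.2555 V=26.8670[EX]; j=4 S=104.0240 intr=0.0000 cont=7.2960 V=7.2960[hold]; j=5 S=141.5562 intr=0.0000 cont=0.0000 V=0.0000[hold]  S*(5)=76.4430
k=4: j=0 S=35.3874 intr=67.9226 cont=67.3111 V=67.9226[EX]; j=1 S=48.1554 intr=55.1546 cont=54.5431 V=55.1546[EX]; j=2 S=65.5300 intr=37.7800 cont=37.1685 V=37.7800[EX]; j=3 S=89.1735 intr=14.1365 cont=17.3536 V=17.3536[hold]; j=4 S=121.3476 intr=0.0000 cont=3.7655 V=3.7655[hold]  S*(4)=65.5300
k=3: j=0 S=41.2807 intr=62.0293 cont=61.4178 V=62.0293[EX]; j=1 S=56.1749 intr=47.1351 cont=46.5236 V=47.1351[EX]; j=2 S=76.4430 intr=26.8670 cont=27.7931 V=27.7931[hold]; j=3 S=104.0240 intr=0.0000 cont=10.7562 V=10.7562[hold]  S*(3)=56.1749
k=2: j=0 S=48.1554 intr=55.1546 cont=54.5431 V=55.1546[EX]; j=1 S=65.5300 intr=37.7800 cont=37.6112 V=37.7800[EX]; j=2 S=89.1735 intr=14.1365 cont=19.4855 V=19.4855[hold]  S*(2)=65.5300
k=1: j=0 S=56.1749 intr=47.1351 cont=46.5236 V=47.1351[EX]; j=1 S=76.4430 intr=26.8670 cont=28.8121 V=28.8121[hold]  S*(1)=56.1749
k=0: j=0 S=65.5300 intr=37.7800 cont=38.0982 V=38.0982[hold]  S*(0)=-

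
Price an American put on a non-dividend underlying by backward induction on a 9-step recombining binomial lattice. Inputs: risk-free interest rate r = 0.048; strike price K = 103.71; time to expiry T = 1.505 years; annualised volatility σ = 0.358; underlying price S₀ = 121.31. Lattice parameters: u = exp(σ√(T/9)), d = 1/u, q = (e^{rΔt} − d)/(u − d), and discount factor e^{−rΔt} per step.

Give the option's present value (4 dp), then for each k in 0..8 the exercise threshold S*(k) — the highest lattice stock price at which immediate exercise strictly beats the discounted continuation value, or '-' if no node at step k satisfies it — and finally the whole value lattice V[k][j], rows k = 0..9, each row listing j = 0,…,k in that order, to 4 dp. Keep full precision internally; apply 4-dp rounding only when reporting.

Δt=0.16722, u=1.15765, d=0.86382, q=0.49089, disc=e^(-rΔt)=0.99201
k=9 terminal: V=max(K-S,0) → 71.2249 60.1746 45.3653 25.5185 0.0000 0.0000 0.0000 0.0000 0.0000 0.0000
k=8: j=0 S=37.6066 intr=66.1034 cont=65.2743 V=66.1034[EX]; j=1 S=50.3990 intr=53.3110 cont=52.4819 V=53.3110[EX]; j=2 S=67.5430 intr=36.1670 cont=35.3379 V=36.1670[EX]; j=3 S=90.5187 intr=13.1913 cont=12.8878 V=13.1913[EX]; j=4 S=121.3100 intr=0.0000 cont=0.0000 V=0.0000[hold]; j=5 S=162.5754 intr=0.0000 cont=0.0000 V=0.0000[hold]; j=6 S=217.8778 intr=0.0000 cont=0.0000 V=0.0000[hold]; j=7 S=291.9921 intr=0.0000 cont=0.0000 V=0.0000[hold]; j=8 S=391.3176 intr=0.0000 cont=0.0000 V=0.0000[hold]  S*(8)=90.5187
k=7: j=0 S=43.5354 intr=60.1746 cont=59.3454 V=60.1746[EX]; j=1 S=58.3447 intr=45.3653 cont=44.5362 V=45.3653[EX]; j=2 S=78.1915 intr=25.5185 cont=24.6894 V=25.5185[EX]; j=3 S=104.7894 intr=0.0000 cont=6.6621 V=6.6621[hold]; j=4 S=140.4351 intr=0.0000 cont=0.0000 V=0.0000[hold]; j=5 S=188.2062 intr=0.0000 cont=0.0000 V=0.0000[hold]; j=6 S=252.2273 intr=0.0000 cont=0.0000 V=0.0000[hold]; j=7 S=338.0261 intr=0.0000 cont=0.0000 V=0.0000[hold]  S*(7)=78.1915
k=6: j=0 S=50.3990 intr=53.3110 cont=52.4819 V=53.3110[EX]; j=1 S=67.5430 intr=36.1670 cont=35.3379 V=36.1670[EX]; j=2 S=90.5187 intr=13.1913 cont=16.1320 V=16.1320[hold]; j=3 S=121.3100 intr=0.0000 cont=3.3646 V=3.3646[hold]; j=4 S=162.5754 intr=0.0000 cont=0.0000 V=0.0000[hold]; j=5 S=217.8778 intr=0.0000 cont=0.0000 V=0.0000[hold]; j=6 S=291.9921 intr=0.0000 cont=0.0000 V=0.0000[hold]  S*(6)=67.5430
k=5: j=0 S=58.3447 intr=45.3653 cont=44.5362 V=45.3653[EX]; j=1 S=78.1915 intr=25.5185 cont=26.1215 V=26.1215[hold]; j=2 S=104.7894 intr=0.0000 cont=9.7857 V=9.7857[hold]; j=3 S=140.4351 intr=0.0000 cont=1.6993 V=1.6993[hold]; j=4 S=188.2062 intr=0.0000 cont=0.0000 V=0.0000[hold]; j=5 S=252.2273 intr=0.0000 cont=0.0000 V=0.0000[hold]  S*(5)=58.3447
k=4: j=0 S=67.5430 intr=36.1670 cont=35.6315 V=36.1670[EX]; j=1 S=90.5187 intr=13.1913 cont=17.9577 V=17.9577[hold]; j=2 S=121.3100 intr=0.0000 cont=5.7696 V=5.7696[hold]; j=3 S=162.5754 intr=0.0000 cont=0.8582 V=0.8582[hold]; j=4 S=217.8778 intr=0.0000 cont=0.0000 V=0.0000[hold]  S*(4)=67.5430
k=3: j=0 S=78.1915 intr=25.5185 cont=27.0105 V=27.0105[hold]; j=1 S=104.7894 intr=0.0000 cont=11.8789 V=11.8789[hold]; j=2 S=140.4351 intr=0.0000 cont=3.3318 V=3.3318[hold]; j=3 S=188.2062 intr=0.0000 cont=0.4334 V=0.4334[hold]  S*(3)=-
k=2: j=0 S=90.5187 intr=13.1913 cont=19.4260 V=19.4260[hold]; j=1 S=121.3100 intr=0.0000 cont=7.6218 V=7.6218[hold]; j=2 S=162.5754 intr=0.0000 cont=1.8937 V=1.8937[hold]  S*(2)=-
k=1: j=0 S=104.7894 intr=0.0000 cont=13.5224 V=13.5224[hold]; j=1 S=140.4351 intr=0.0000 cont=4.7715 V=4.7715[hold]  S*(1)=-
k=0: j=0 S=121.3100 intr=0.0000 cont=9.1529 V=9.1529[hold]  S*(0)=-

price = 9.1529
boundary = - - - - 67.5430 58.3447 67.5430 78.1915 90.5187
tree:
9.1529
13.5224 4.7715
19.4260 7.6218 1.8937
27.0105 11.8789 3.3318 0.4334
36.1670 17.9577 5.7696 0.8582 0.0000
45.3653 26.1215 9.7857 1.6993 0.0000 0.0000
53.3110 36.1670 16.1320 3.3646 0.0000 0.0000 0.0000
60.1746 45.3653 25.5185 6.6621 0.0000 0.0000 0.0000 0.0000
66.1034 53.3110 36.1670 13.1913 0.0000 0.0000 0.0000 0.0000 0.0000
71.2249 60.1746 45.3653 25.5185 0.0000 0.0000 0.0000 0.0000 0.0000 0.0000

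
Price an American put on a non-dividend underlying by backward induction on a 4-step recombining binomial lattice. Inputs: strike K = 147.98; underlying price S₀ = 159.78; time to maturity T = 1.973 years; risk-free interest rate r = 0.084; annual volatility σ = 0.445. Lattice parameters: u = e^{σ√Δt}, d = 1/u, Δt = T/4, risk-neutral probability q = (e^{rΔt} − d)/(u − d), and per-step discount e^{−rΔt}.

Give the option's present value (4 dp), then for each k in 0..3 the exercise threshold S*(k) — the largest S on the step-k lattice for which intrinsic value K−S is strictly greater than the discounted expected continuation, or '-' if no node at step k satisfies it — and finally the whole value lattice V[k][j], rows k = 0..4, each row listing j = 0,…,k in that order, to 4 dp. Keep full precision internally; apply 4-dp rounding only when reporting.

Δt=0.49325, u=1.36688, d=0.73159, q=0.48909, disc=e^(-rΔt)=0.95941
k=4 terminal: V=max(K-S,0) → 102.2080 62.4613 0.0000 0.0000 0.0000
k=3: j=0 S=62.5649 intr=85.4151 cont=79.4092 V=85.4151[EX]; j=1 S=116.8939 intr=31.0861 cont=30.6171 V=31.0861[EX]; j=2 S=218.4002 intr=0.0000 cont=0.0000 V=0.0000[hold]; j=3 S=408.0509 intr=0.0000 cont=0.0000 V=0.0000[hold]  S*(3)=116.8939
k=2: j=0 S=85.5187 intr=62.4613 cont=56.4553 V=62.4613[EX]; j=1 S=159.7800 intr=0.0000 cont=15.2377 V=15.2377[hold]; j=2 S=298.5270 intr=0.0000 cont=0.0000 V=0.0000[hold]  S*(2)=85.5187
k=1: j=0 S=116.8939 intr=31.0861 cont=37.7672 V=37.7672[hold]; j=1 S=218.4002 intr=0.0000 cont=7.4692 V=7.4692[hold]  S*(1)=-
k=0: j=0 S=159.7800 intr=0.0000 cont=22.0175 V=22.0175[hold]  S*(0)=-

price = 22.0175
boundary = - - 85.5187 116.8939
tree:
22.0175
37.7672 7.4692
62.4613 15.2377 0.0000
85.4151 31.0861 0.0000 0.0000
102.2080 62.4613 0.0000 0.0000 0.0000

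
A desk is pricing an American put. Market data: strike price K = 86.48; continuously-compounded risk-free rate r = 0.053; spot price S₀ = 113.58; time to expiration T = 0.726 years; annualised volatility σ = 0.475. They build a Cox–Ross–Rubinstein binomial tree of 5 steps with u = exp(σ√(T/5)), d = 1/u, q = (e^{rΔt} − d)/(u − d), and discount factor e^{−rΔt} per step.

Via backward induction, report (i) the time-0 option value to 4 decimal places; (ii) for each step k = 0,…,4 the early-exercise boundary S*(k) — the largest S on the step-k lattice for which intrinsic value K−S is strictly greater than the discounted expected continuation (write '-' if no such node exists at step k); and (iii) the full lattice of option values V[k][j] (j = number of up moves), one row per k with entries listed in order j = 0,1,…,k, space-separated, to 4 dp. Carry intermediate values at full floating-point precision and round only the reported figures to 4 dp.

params: Δt=0.14520 u=1.19841 d=0.83444 q=0.47610 e^(-rΔt)=0.99233
t_5 payoffs: 40.5320 20.4896 0.0000 0.0000 0.0000 0.0000
t_4: node(4,0) S=55.0648 payoff=31.4152 vs cont=30.7523 → 31.4152 [stop]  node(4,1) S=79.0839 payoff=7.3961 vs cont=10.6522 → 10.6522 [wait]  node(4,2) S=113.5800 payoff=0.0000 vs cont=0.0000 → 0.0000 [wait]  node(4,3) S=163.1233 payoff=0.0000 vs cont=0.0000 → 0.0000 [wait]  node(4,4) S=234.2771 payoff=0.0000 vs cont=0.0000 → 0.0000 [wait]  ⇒ S*(4)=55.0648
t_3: node(3,0) S=65.9904 payoff=20.4896 vs cont=21.3650 → 21.3650 [wait]  node(3,1) S=94.7752 payoff=0.0000 vs cont=5.5380 → 5.5380 [wait]  node(3,2) S=136.1159 payoff=0.0000 vs cont=0.0000 → 0.0000 [wait]  node(3,3) S=195.4892 payoff=0.0000 vs cont=0.0000 → 0.0000 [wait]  ⇒ S*(3)=-
t_2: node(2,0) S=79.0839 payoff=7.3961 vs cont=13.7237 → 13.7237 [wait]  node(2,1) S=113.5800 payoff=0.0000 vs cont=2.8791 → 2.8791 [wait]  node(2,2) S=163.1233 payoff=0.0000 vs cont=0.0000 → 0.0000 [wait]  ⇒ S*(2)=-
t_1: node(1,0) S=94.7752 payoff=0.0000 vs cont=8.4950 → 8.4950 [wait]  node(1,1) S=136.1159 payoff=0.0000 vs cont=1.4968 → 1.4968 [wait]  ⇒ S*(1)=-
t_0: node(0,0) S=113.5800 payoff=0.0000 vs cont=5.1236 → 5.1236 [wait]  ⇒ S*(0)=-

price = 5.1236
boundary = - - - - 55.0648
tree:
5.1236
8.4950 1.4968
13.7237 2.8791 0.0000
21.3650 5.5380 0.0000 0.0000
31.4152 10.6522 0.0000 0.0000 0.0000
40.5320 20.4896 0.0000 0.0000 0.0000 0.0000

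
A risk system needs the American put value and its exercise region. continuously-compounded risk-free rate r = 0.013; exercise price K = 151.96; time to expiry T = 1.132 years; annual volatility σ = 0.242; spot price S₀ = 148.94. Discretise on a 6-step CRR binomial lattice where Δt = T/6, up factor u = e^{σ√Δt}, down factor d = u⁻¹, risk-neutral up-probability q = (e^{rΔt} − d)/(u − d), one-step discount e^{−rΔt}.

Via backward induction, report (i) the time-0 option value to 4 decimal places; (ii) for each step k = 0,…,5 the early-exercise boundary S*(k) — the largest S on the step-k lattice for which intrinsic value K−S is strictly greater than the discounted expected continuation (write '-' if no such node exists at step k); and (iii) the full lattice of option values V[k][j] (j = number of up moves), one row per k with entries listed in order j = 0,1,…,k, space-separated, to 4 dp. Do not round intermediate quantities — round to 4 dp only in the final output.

Δt=0.18867, u=1.11084, d=0.90022, q=0.48540, disc=e^(-rΔt)=0.99755
k=6 terminal: V=max(K-S,0) → 72.6903 54.1443 31.2592 3.0200 0.0000 0.0000 0.0000
k=5: j=0 S=88.0558 intr=63.9042 cont=63.5320 V=63.9042[EX]; j=1 S=108.6574 intr=43.3026 cont=42.9304 V=43.3026[EX]; j=2 S=134.0790 intr=17.8810 cont=17.5088 V=17.8810[EX]; j=3 S=165.4482 intr=0.0000 cont=1.5503 V=1.5503[hold]; j=4 S=204.1566 intr=0.0000 cont=0.0000 V=0.0000[hold]; j=5 S=251.9212 intr=0.0000 cont=0.0000 V=0.0000[hold]  S*(5)=134.0790
k=4: j=0 S=97.8157 intr=54.1443 cont=53.7720 V=54.1443[EX]; j=1 S=120.7008 intr=31.2592 cont=30.8870 V=31.2592[EX]; j=2 S=148.9400 intr=3.0200 cont=9.9296 V=9.9296[hold]; j=3 S=183.7861 intr=0.0000 cont=0.7958 V=0.7958[hold]; j=4 S=226.7849 intr=0.0000 cont=0.0000 V=0.0000[hold]  S*(4)=120.7008
k=3: j=0 S=108.6574 intr=43.3026 cont=42.9304 V=43.3026[EX]; j=1 S=134.0790 intr=17.8810 cont=20.8545 V=20.8545[hold]; j=2 S=165.4482 intr=0.0000 cont=5.4826 V=5.4826[hold]; j=3 S=204.1566 intr=0.0000 cont=0.4085 V=0.4085[hold]  S*(3)=108.6574
k=2: j=0 S=120.7008 intr=31.2592 cont=32.3268 V=32.3268[hold]; j=1 S=148.9400 intr=3.0200 cont=13.3601 V=13.3601[hold]; j=2 S=183.7861 intr=0.0000 cont=3.0122 V=3.0122[hold]  S*(2)=-
k=1: j=0 S=134.0790 intr=17.8810 cont=23.0636 V=23.0636[hold]; j=1 S=165.4482 intr=0.0000 cont=8.3167 V=8.3167[hold]  S*(1)=-
k=0: j=0 S=148.9400 intr=3.0200 cont=15.8665 V=15.8665[hold]  S*(0)=-

price = 15.8665
boundary = - - - 108.6574 120.7008 134.0790
tree:
15.8665
23.0636 8.3167
32.3268 13.3601 3.0122
43.3026 20.8545 5.4826 0.4085
54.1443 31.2592 9.9296 0.7958 0.0000
63.9042 43.3026 17.8810 1.5503 0.0000 0.0000
72.6903 54.1443 31.2592 3.0200 0.0000 0.0000 0.0000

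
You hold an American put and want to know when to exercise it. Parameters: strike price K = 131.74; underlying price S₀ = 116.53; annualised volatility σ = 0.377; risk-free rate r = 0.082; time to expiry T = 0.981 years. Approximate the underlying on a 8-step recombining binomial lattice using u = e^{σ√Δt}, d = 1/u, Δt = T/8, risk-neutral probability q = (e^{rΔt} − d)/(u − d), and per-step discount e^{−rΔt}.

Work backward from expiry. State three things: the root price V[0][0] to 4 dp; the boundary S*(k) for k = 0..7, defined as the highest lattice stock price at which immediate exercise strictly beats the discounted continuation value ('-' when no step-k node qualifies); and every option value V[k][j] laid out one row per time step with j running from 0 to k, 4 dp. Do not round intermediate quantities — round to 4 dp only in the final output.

Δt=0.12262  u=1.14113  d=0.87633  q=0.50521  discount=0.99000
step 8 (expiry): payoffs max(K−S,0) = 91.2113 78.9646 63.0173 42.2511 15.2100 0.0000 0.0000 0.0000 0.0000
step 7: (k=7,j=0): S=46.2484, (K−S)⁺=85.4916, hold=84.1735 ⇒ V=85.4916 exercise | (k=7,j=1): S=60.2235, (K−S)⁺=71.5165, hold=70.1985 ⇒ V=71.5165 exercise | (k=7,j=2): S=78.4214, (K−S)⁺=53.3186, hold=52.0006 ⇒ V=53.3186 exercise | (k=7,j=3): S=102.1182, (K−S)⁺=29.6218, hold=28.3037 ⇒ V=29.6218 exercise | (k=7,j=4): S=132.9757, (K−S)⁺=0.0000, hold=7.4505 ⇒ V=7.4505 continue | (k=7,j=5): S=173.1573, (K−S)⁺=0.0000, hold=0.0000 ⇒ V=0.0000 continue | (k=7,j=6): S=225.4809, (K−S)⁺=0.0000, hold=0.0000 ⇒ V=0.0000 continue | (k=7,j=7): S=293.6151, (K−S)⁺=0.0000, hold=0.0000 ⇒ V=0.0000 continue  boundary S*=102.1182
step 6: (k=6,j=0): S=52.7754, (K−S)⁺=78.9646, hold=77.6466 ⇒ V=78.9646 exercise | (k=6,j=1): S=68.7227, (K−S)⁺=63.0173, hold=61.6993 ⇒ V=63.0173 exercise | (k=6,j=2): S=89.4889, (K−S)⁺=42.2511, hold=40.9331 ⇒ V=42.2511 exercise | (k=6,j=3): S=116.5300, (K−S)⁺=15.2100, hold=18.2364 ⇒ V=18.2364 continue | (k=6,j=4): S=151.7423, (K−S)⁺=0.0000, hold=3.6496 ⇒ V=3.6496 continue | (k=6,j=5): S=197.5947, (K−S)⁺=0.0000, hold=0.0000 ⇒ V=0.0000 continue | (k=6,j=6): S=257.3025, (K−S)⁺=0.0000, hold=0.0000 ⇒ V=0.0000 continue  boundary S*=89.4889
step 5: (k=5,j=0): S=60.2235, (K−S)⁺=71.5165, hold=70.1985 ⇒ V=71.5165 exercise | (k=5,j=1): S=78.4214, (K−S)⁺=53.3186, hold=52.0006 ⇒ V=53.3186 exercise | (k=5,j=2): S=102.1182, (K−S)⁺=29.6218, hold=29.8174 ⇒ V=29.8174 continue | (k=5,j=3): S=132.9757, (K−S)⁺=0.0000, hold=10.7583 ⇒ V=10.7583 continue | (k=5,j=4): S=173.1573, (K−S)⁺=0.0000, hold=1.7877 ⇒ V=1.7877 continue | (k=5,j=5): S=225.4809, (K−S)⁺=0.0000, hold=0.0000 ⇒ V=0.0000 continue  boundary S*=78.4214
step 4: (k=4,j=0): S=68.7227, (K−S)⁺=63.0173, hold=61.6993 ⇒ V=63.0173 exercise | (k=4,j=1): S=89.4889, (K−S)⁺=42.2511, hold=41.0309 ⇒ V=42.2511 exercise | (k=4,j=2): S=116.5300, (K−S)⁺=15.2100, hold=19.9866 ⇒ V=19.9866 continue | (k=4,j=3): S=151.7423, (K−S)⁺=0.0000, hold=6.1640 ⇒ V=6.1640 continue | (k=4,j=4): S=197.5947, (K−S)⁺=0.0000, hold=0.8757 ⇒ V=0.8757 continue  boundary S*=89.4889
step 3: (k=3,j=0): S=78.4214, (K−S)⁺=53.3186, hold=52.0006 ⇒ V=53.3186 exercise | (k=3,j=1): S=102.1182, (K−S)⁺=29.6218, hold=30.6927 ⇒ V=30.6927 continue | (k=3,j=2): S=132.9757, (K−S)⁺=0.0000, hold=12.8732 ⇒ V=12.8732 continue | (k=3,j=3): S=173.1573, (K−S)⁺=0.0000, hold=3.4574 ⇒ V=3.4574 continue  boundary S*=78.4214
step 2: (k=2,j=0): S=89.4889, (K−S)⁺=42.2511, hold=41.4688 ⇒ V=42.2511 exercise | (k=2,j=1): S=116.5300, (K−S)⁺=15.2100, hold=21.4732 ⇒ V=21.4732 continue | (k=2,j=2): S=151.7423, (K−S)⁺=0.0000, hold=8.0350 ⇒ V=8.0350 continue  boundary S*=89.4889
step 1: (k=1,j=0): S=102.1182, (K−S)⁺=29.6218, hold=31.4362 ⇒ V=31.4362 continue | (k=1,j=1): S=132.9757, (K−S)⁺=0.0000, hold=14.5372 ⇒ V=14.5372 continue  boundary S*=-
step 0: (k=0,j=0): S=116.5300, (K−S)⁺=15.2100, hold=22.6696 ⇒ V=22.6696 continue  boundary S*=-

price = 22.6696
boundary = - - 89.4889 78.4214 89.4889 78.4214 89.4889 102.1182
tree:
22.6696
31.4362 14.5372
42.2511 21.4732 8.0350
53.3186 30.6927 12.8732 3.4574
63.0173 42.2511 19.9866 6.1640 0.8757
71.5165 53.3186 29.8174 10.7583 1.7877 0.0000
78.9646 63.0173 42.2511 18.2364 3.6496 0.0000 0.0000
85.4916 71.5165 53.3186 29.6218 7.4505 0.0000 0.0000 0.0000
91.2113 78.9646 63.0173 42.2511 15.2100 0.0000 0.0000 0.0000 0.0000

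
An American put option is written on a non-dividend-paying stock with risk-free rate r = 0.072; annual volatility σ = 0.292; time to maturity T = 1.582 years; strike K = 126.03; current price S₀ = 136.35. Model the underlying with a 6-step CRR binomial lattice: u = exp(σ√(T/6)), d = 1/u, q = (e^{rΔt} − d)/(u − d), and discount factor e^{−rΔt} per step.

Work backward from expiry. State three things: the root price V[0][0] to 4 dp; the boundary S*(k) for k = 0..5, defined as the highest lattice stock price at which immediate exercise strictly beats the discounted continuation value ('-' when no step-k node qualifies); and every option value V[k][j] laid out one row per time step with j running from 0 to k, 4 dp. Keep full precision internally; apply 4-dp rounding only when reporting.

price = 9.6828
boundary = - - - 86.9569 101.0232 86.9569
tree:
9.6828
16.0316 4.3201
25.6053 7.9970 1.1675
39.0731 14.4140 2.5116 0.0000
51.1808 25.0068 5.4032 0.0000 0.0000
61.6027 39.0731 11.6240 0.0000 0.0000 0.0000
70.5735 51.1808 25.0068 0.0000 0.0000 0.0000 0.0000

params: Δt=0.26367 u=1.16176 d=0.86076 q=0.52626 e^(-rΔt)=0.98120
t_6 payoffs: 70.5735 51.1808 25.0068 0.0000 0.0000 0.0000 0.0000
t_5: node(5,0) S=64.4273 payoff=61.6027 vs cont=59.2327 → 61.6027 [stop]  node(5,1) S=86.9569 payoff=39.0731 vs cont=36.7031 → 39.0731 [stop]  node(5,2) S=117.3649 payoff=8.6651 vs cont=11.6240 → 11.6240 [wait]  node(5,3) S=158.4062 payoff=0.0000 vs cont=0.0000 → 0.0000 [wait]  node(5,4) S=213.7993 payoff=0.0000 vs cont=0.0000 → 0.0000 [wait]  node(5,5) S=288.5629 payoff=0.0000 vs cont=0.0000 → 0.0000 [wait]  ⇒ S*(5)=86.9569
t_4: node(4,0) S=74.8492 payoff=51.1808 vs cont=48.8109 → 51.1808 [stop]  node(4,1) S=101.0232 payoff=25.0068 vs cont=24.1647 → 25.0068 [stop]  node(4,2) S=136.3500 payoff=0.0000 vs cont=5.4032 → 5.4032 [wait]  node(4,3) S=184.0303 payoff=0.0000 vs cont=0.0000 → 0.0000 [wait]  node(4,4) S=248.3839 payoff=0.0000 vs cont=0.0000 → 0.0000 [wait]  ⇒ S*(4)=101.0232
t_3: node(3,0) S=86.9569 payoff=39.0731 vs cont=36.7031 → 39.0731 [stop]  node(3,1) S=117.3649 payoff=8.6651 vs cont=14.4140 → 14.4140 [wait]  node(3,2) S=158.4062 payoff=0.0000 vs cont=2.5116 → 2.5116 [wait]  node(3,3) S=213.7993 payoff=0.0000 vs cont=0.0000 → 0.0000 [wait]  ⇒ S*(3)=86.9569
t_2: node(2,0) S=101.0232 payoff=25.0068 vs cont=25.6053 → 25.6053 [wait]  node(2,1) S=136.3500 payoff=0.0000 vs cont=7.9970 → 7.9970 [wait]  node(2,2) S=184.0303 payoff=0.0000 vs cont=1.1675 → 1.1675 [wait]  ⇒ S*(2)=-
t_1: node(1,0) S=117.3649 payoff=8.6651 vs cont=16.0316 → 16.0316 [wait]  node(1,1) S=158.4062 payoff=0.0000 vs cont=4.3201 → 4.3201 [wait]  ⇒ S*(1)=-
t_0: node(0,0) S=136.3500 payoff=0.0000 vs cont=9.6828 → 9.6828 [wait]  ⇒ S*(0)=-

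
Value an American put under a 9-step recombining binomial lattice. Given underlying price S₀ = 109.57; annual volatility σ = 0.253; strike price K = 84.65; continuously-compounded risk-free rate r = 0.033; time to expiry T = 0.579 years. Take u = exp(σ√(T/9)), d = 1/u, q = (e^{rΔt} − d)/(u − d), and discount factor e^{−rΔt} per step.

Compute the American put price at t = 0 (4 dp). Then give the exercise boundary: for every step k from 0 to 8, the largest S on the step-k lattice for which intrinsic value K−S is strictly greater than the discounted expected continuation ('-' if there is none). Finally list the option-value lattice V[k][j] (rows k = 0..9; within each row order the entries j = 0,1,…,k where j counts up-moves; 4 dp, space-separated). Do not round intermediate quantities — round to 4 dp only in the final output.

Δt=0.06433  u=1.06627  d=0.93784  q=0.50051  discount=0.99788
step 9 (expiry): payoffs max(K−S,0) = 23.1508 14.7289 5.1538 0.0000 0.0000 0.0000 0.0000 0.0000 0.0000 0.0000
step 8: (k=8,j=0): S=65.5751, (K−S)⁺=19.0749, hold=18.8954 ⇒ V=19.0749 exercise | (k=8,j=1): S=74.5551, (K−S)⁺=10.0949, hold=9.9154 ⇒ V=10.0949 exercise | (k=8,j=2): S=84.7647, (K−S)⁺=0.0000, hold=2.5688 ⇒ V=2.5688 continue | (k=8,j=3): S=96.3726, (K−S)⁺=0.0000, hold=0.0000 ⇒ V=0.0000 continue | (k=8,j=4): S=109.5700, (K−S)⁺=0.0000, hold=0.0000 ⇒ V=0.0000 continue | (k=8,j=5): S=124.5747, (K−S)⁺=0.0000, hold=0.0000 ⇒ V=0.0000 continue | (k=8,j=6): S=141.6342, (K−S)⁺=0.0000, hold=0.0000 ⇒ V=0.0000 continue | (k=8,j=7): S=161.0298, (K−S)⁺=0.0000, hold=0.0000 ⇒ V=0.0000 continue | (k=8,j=8): S=183.0815, (K−S)⁺=0.0000, hold=0.0000 ⇒ V=0.0000 continue  boundary S*=74.5551
step 7: (k=7,j=0): S=69.9211, (K−S)⁺=14.7289, hold=14.5494 ⇒ V=14.7289 exercise | (k=7,j=1): S=79.4962, (K−S)⁺=5.1538, hold=6.3146 ⇒ V=6.3146 continue | (k=7,j=2): S=90.3825, (K−S)⁺=0.0000, hold=1.2804 ⇒ V=1.2804 continue | (k=7,j=3): S=102.7596, (K−S)⁺=0.0000, hold=0.0000 ⇒ V=0.0000 continue | (k=7,j=4): S=116.8317, (K−S)⁺=0.0000, hold=0.0000 ⇒ V=0.0000 continue | (k=7,j=5): S=132.8308, (K−S)⁺=0.0000, hold=0.0000 ⇒ V=0.0000 continue | (k=7,j=6): S=151.0209, (K−S)⁺=0.0000, hold=0.0000 ⇒ V=0.0000 continue | (k=7,j=7): S=171.7020, (K−S)⁺=0.0000, hold=0.0000 ⇒ V=0.0000 continue  boundary S*=69.9211
step 6: (k=6,j=0): S=74.5551, (K−S)⁺=10.0949, hold=10.4952 ⇒ V=10.4952 continue | (k=6,j=1): S=84.7647, (K−S)⁺=0.0000, hold=3.7869 ⇒ V=3.7869 continue | (k=6,j=2): S=96.3726, (K−S)⁺=0.0000, hold=0.6382 ⇒ V=0.6382 continue | (k=6,j=3): S=109.5700, (K−S)⁺=0.0000, hold=0.0000 ⇒ V=0.0000 continue | (k=6,j=4): S=124.5747, (K−S)⁺=0.0000, hold=0.0000 ⇒ V=0.0000 continue | (k=6,j=5): S=141.6342, (K−S)⁺=0.0000, hold=0.0000 ⇒ V=0.0000 continue | (k=6,j=6): S=161.0298, (K−S)⁺=0.0000, hold=0.0000 ⇒ V=0.0000 continue  boundary S*=-
step 5: (k=5,j=0): S=79.4962, (K−S)⁺=5.1538, hold=7.1225 ⇒ V=7.1225 continue | (k=5,j=1): S=90.3825, (K−S)⁺=0.0000, hold=2.2062 ⇒ V=2.2062 continue | (k=5,j=2): S=102.7596, (K−S)⁺=0.0000, hold=0.3181 ⇒ V=0.3181 continue | (k=5,j=3): S=116.8317, (K−S)⁺=0.0000, hold=0.0000 ⇒ V=0.0000 continue | (k=5,j=4): S=132.8308, (K−S)⁺=0.0000, hold=0.0000 ⇒ V=0.0000 continue | (k=5,j=5): S=151.0209, (K−S)⁺=0.0000, hold=0.0000 ⇒ V=0.0000 continue  boundary S*=-
step 4: (k=4,j=0): S=84.7647, (K−S)⁺=0.0000, hold=4.6520 ⇒ V=4.6520 continue | (k=4,j=1): S=96.3726, (K−S)⁺=0.0000, hold=1.2585 ⇒ V=1.2585 continue | (k=4,j=2): S=109.5700, (K−S)⁺=0.0000, hold=0.1585 ⇒ V=0.1585 continue | (k=4,j=3): S=124.5747, (K−S)⁺=0.0000, hold=0.0000 ⇒ V=0.0000 continue | (k=4,j=4): S=141.6342, (K−S)⁺=0.0000, hold=0.0000 ⇒ V=0.0000 continue  boundary S*=-
step 3: (k=3,j=0): S=90.3825, (K−S)⁺=0.0000, hold=2.9472 ⇒ V=2.9472 continue | (k=3,j=1): S=102.7596, (K−S)⁺=0.0000, hold=0.7065 ⇒ V=0.7065 continue | (k=3,j=2): S=116.8317, (K−S)⁺=0.0000, hold=0.0790 ⇒ V=0.0790 continue | (k=3,j=3): S=132.8308, (K−S)⁺=0.0000, hold=0.0000 ⇒ V=0.0000 continue  boundary S*=-
step 2: (k=2,j=0): S=96.3726, (K−S)⁺=0.0000, hold=1.8218 ⇒ V=1.8218 continue | (k=2,j=1): S=109.5700, (K−S)⁺=0.0000, hold=0.3916 ⇒ V=0.3916 continue | (k=2,j=2): S=124.5747, (K−S)⁺=0.0000, hold=0.0394 ⇒ V=0.0394 continue  boundary S*=-
step 1: (k=1,j=0): S=102.7596, (K−S)⁺=0.0000, hold=1.1036 ⇒ V=1.1036 continue | (k=1,j=1): S=116.8317, (K−S)⁺=0.0000, hold=0.2149 ⇒ V=0.2149 continue  boundary S*=-
step 0: (k=0,j=0): S=109.5700, (K−S)⁺=0.0000, hold=0.6574 ⇒ V=0.6574 continue  boundary S*=-

price = 0.6574
boundary = - - - - - - - 69.9211 74.5551
tree:
0.6574
1.1036 0.2149
1.8218 0.3916 0.0394
2.9472 0.7065 0.0790 0.0000
4.6520 1.2585 0.1585 0.0000 0.0000
7.1225 2.2062 0.3181 0.0000 0.0000 0.0000
10.4952 3.7869 0.6382 0.0000 0.0000 0.0000 0.0000
14.7289 6.3146 1.2804 0.0000 0.0000 0.0000 0.0000 0.0000
19.0749 10.0949 2.5688 0.0000 0.0000 0.0000 0.0000 0.0000 0.0000
23.1508 14.7289 5.1538 0.0000 0.0000 0.0000 0.0000 0.0000 0.0000 0.0000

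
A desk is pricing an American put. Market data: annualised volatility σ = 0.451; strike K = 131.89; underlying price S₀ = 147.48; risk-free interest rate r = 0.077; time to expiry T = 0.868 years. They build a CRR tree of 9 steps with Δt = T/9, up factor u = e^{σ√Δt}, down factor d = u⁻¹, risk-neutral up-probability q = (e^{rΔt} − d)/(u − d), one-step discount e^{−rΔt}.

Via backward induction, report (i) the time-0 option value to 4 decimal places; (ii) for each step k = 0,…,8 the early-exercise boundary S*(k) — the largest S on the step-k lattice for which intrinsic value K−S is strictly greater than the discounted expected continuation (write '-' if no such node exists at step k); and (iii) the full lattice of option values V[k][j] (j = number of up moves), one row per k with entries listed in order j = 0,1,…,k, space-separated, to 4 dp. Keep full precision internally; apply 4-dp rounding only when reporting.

params: Δt=0.09644 u=1.15034 d=0.86931 q=0.49156 e^(-rΔt)=0.99260
t_9 payoffs: 90.0794 76.5625 58.6757 35.0063 3.6848 0.0000 0.0000 0.0000 0.0000 0.0000
t_8: node(8,0) S=48.0965 payoff=83.7935 vs cont=82.8177 → 83.7935 [stop]  node(8,1) S=63.6456 payoff=68.2444 vs cont=67.2686 → 68.2444 [stop]  node(8,2) S=84.2216 payoff=47.6684 vs cont=46.6926 → 47.6684 [stop]  node(8,3) S=111.4495 payoff=20.4405 vs cont=19.4646 → 20.4405 [stop]  node(8,4) S=147.4800 payoff=0.0000 vs cont=1.8596 → 1.8596 [wait]  node(8,5) S=195.1587 payoff=0.0000 vs cont=0.0000 → 0.0000 [wait]  node(8,6) S=258.2515 payoff=0.0000 vs cont=0.0000 → 0.0000 [wait]  node(8,7) S=341.7415 payoff=0.0000 vs cont=0.0000 → 0.0000 [wait]  node(8,8) S=452.2229 payoff=0.0000 vs cont=0.0000 → 0.0000 [wait]  ⇒ S*(8)=111.4495
t_7: node(7,0) S=55.3275 payoff=76.5625 vs cont=75.5867 → 76.5625 [stop]  node(7,1) S=73.2143 payoff=58.6757 vs cont=57.6999 → 58.6757 [stop]  node(7,2) S=96.8837 payoff=35.0063 vs cont=34.0305 → 35.0063 [stop]  node(7,3) S=128.2052 payoff=3.6848 vs cont=11.2231 → 11.2231 [wait]  node(7,4) S=169.6526 payoff=0.0000 vs cont=0.9385 → 0.9385 [wait]  node(7,5) S=224.4995 payoff=0.0000 vs cont=0.0000 → 0.0000 [wait]  node(7,6) S=297.0779 payoff=0.0000 vs cont=0.0000 → 0.0000 [wait]  node(7,7) S=393.1200 payoff=0.0000 vs cont=0.0000 → 0.0000 [wait]  ⇒ S*(7)=96.8837
t_6: node(6,0) S=63.6456 payoff=68.2444 vs cont=67.2686 → 68.2444 [stop]  node(6,1) S=84.2216 payoff=47.6684 vs cont=46.6926 → 47.6684 [stop]  node(6,2) S=111.4495 payoff=20.4405 vs cont=23.1428 → 23.1428 [wait]  node(6,3) S=147.4800 payoff=0.0000 vs cont=6.1219 → 6.1219 [wait]  node(6,4) S=195.1587 payoff=0.0000 vs cont=0.4736 → 0.4736 [wait]  node(6,5) S=258.2515 payoff=0.0000 vs cont=0.0000 → 0.0000 [wait]  node(6,6) S=341.7415 payoff=0.0000 vs cont=0.0000 → 0.0000 [wait]  ⇒ S*(6)=84.2216
t_5: node(5,0) S=73.2143 payoff=58.6757 vs cont=57.6999 → 58.6757 [stop]  node(5,1) S=96.8837 payoff=35.0063 vs cont=35.3490 → 35.3490 [wait]  node(5,2) S=128.2052 payoff=3.6848 vs cont=14.6666 → 14.6666 [wait]  node(5,3) S=169.6526 payoff=0.0000 vs cont=3.3207 → 3.3207 [wait]  node(5,4) S=224.4995 payoff=0.0000 vs cont=0.2390 → 0.2390 [wait]  node(5,5) S=297.0779 payoff=0.0000 vs cont=0.0000 → 0.0000 [wait]  ⇒ S*(5)=73.2143
t_4: node(4,0) S=84.2216 payoff=47.6684 vs cont=46.8598 → 47.6684 [stop]  node(4,1) S=111.4495 payoff=20.4405 vs cont=24.9960 → 24.9960 [wait]  node(4,2) S=147.4800 payoff=0.0000 vs cont=9.0221 → 9.0221 [wait]  node(4,3) S=195.1587 payoff=0.0000 vs cont=1.7925 → 1.7925 [wait]  node(4,4) S=258.2515 payoff=0.0000 vs cont=0.1206 → 0.1206 [wait]  ⇒ S*(4)=84.2216
t_3: node(3,0) S=96.8837 payoff=35.0063 vs cont=36.2532 → 36.2532 [wait]  node(3,1) S=128.2052 payoff=3.6848 vs cont=17.0169 → 17.0169 [wait]  node(3,2) S=169.6526 payoff=0.0000 vs cont=5.4278 → 5.4278 [wait]  node(3,3) S=224.4995 payoff=0.0000 vs cont=0.9635 → 0.9635 [wait]  ⇒ S*(3)=-
t_2: node(2,0) S=111.4495 payoff=20.4405 vs cont=26.5991 → 26.5991 [wait]  node(2,1) S=147.4800 payoff=0.0000 vs cont=11.2364 → 11.2364 [wait]  node(2,2) S=195.1587 payoff=0.0000 vs cont=3.2094 → 3.2094 [wait]  ⇒ S*(2)=-
t_1: node(1,0) S=128.2052 payoff=3.6848 vs cont=18.9064 → 18.9064 [wait]  node(1,1) S=169.6526 payoff=0.0000 vs cont=7.2367 → 7.2367 [wait]  ⇒ S*(1)=-
t_0: node(0,0) S=147.4800 payoff=0.0000 vs cont=13.0725 → 13.0725 [wait]  ⇒ S*(0)=-

price = 13.0725
boundary = - - - - 84.2216 73.2143 84.2216 96.8837 111.4495
tree:
13.0725
18.9064 7.2367
26.5991 11.2364 3.2094
36.2532 17.0169 5.4278 0.9635
47.6684 24.9960 9.0221 1.7925 0.1206
58.6757 35.3490 14.6666 3.3207 0.2390 0.0000
68.2444 47.6684 23.1428 6.1219 0.4736 0.0000 0.0000
76.5625 58.6757 35.0063 11.2231 0.9385 0.0000 0.0000 0.0000
83.7935 68.2444 47.6684 20.4405 1.8596 0.0000 0.0000 0.0000 0.0000
90.0794 76.5625 58.6757 35.0063 3.6848 0.0000 0.0000 0.0000 0.0000 0.0000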